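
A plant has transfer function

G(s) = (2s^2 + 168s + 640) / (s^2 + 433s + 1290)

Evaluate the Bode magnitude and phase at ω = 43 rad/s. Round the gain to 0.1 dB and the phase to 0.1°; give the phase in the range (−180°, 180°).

-7.5 dB, 21.2°

Substitute s = j43:
Numerator: 2(j43)^2 + 168(j43) + 640 = -3058 + j7224
Denominator: (j43)^2 + 433(j43) + 1290 = -559 + j18619
|N| = √(3058² + 7224²) ≈ 7844.6, ∠N ≈ 112.94°
|D| = √(559² + 18619²) ≈ 18627, ∠D ≈ 91.72°
|G| = 7844.6 / 18627 ≈ 0.42114
Gain = 20 log₁₀(0.42114) ≈ -7.51 dB
∠G = 112.94° − 91.72° = 21.22°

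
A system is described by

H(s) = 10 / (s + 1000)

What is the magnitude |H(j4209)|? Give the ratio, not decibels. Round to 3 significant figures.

At s = jω = j4209:
pole (s+1000): 1000 + j4209 → |·| = √(1000²+4209²) = √18715681 ≈ 4326.2, ∠ = arctan(4209/1000) ≈ 76.64°
|H| = 10 / 4326.2 ≈ 0.0023115

0.00231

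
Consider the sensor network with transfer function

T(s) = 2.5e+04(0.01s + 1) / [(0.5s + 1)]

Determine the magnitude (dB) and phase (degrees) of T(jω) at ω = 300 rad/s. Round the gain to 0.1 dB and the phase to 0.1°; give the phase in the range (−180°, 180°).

54.4 dB, -18.1°

At ω = 300 rad/s:
zero (1 + j300·0.01) = 1 + j3 → |·| ≈ 3.1623, ∠ ≈ 71.57°
pole (1 + j300·0.5) = 1 + j150 → |·| ≈ 150, ∠ ≈ 89.62°
|T| = 2.5e+04 · 3.1623 / (150) ≈ 527.05
Gain = 20 log₁₀(527.05) ≈ 54.44 dB
∠T = (71.57°) − (89.62°) = -18.05°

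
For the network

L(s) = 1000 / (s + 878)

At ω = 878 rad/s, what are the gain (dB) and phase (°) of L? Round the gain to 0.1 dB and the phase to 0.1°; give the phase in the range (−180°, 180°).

At s = jω = j878:
pole (s+878): 878 + j878 → |·| = √(878²+878²) = √1541768 ≈ 1241.7, ∠ = arctan(878/878) ≈ 45.00°
|L| = 1000 / 1241.7 ≈ 0.80535
Gain = 20 log₁₀(0.80535) ≈ -1.88 dB
∠L = 0.00° − 45.00° = -45.00°

-1.9 dB, -45.0°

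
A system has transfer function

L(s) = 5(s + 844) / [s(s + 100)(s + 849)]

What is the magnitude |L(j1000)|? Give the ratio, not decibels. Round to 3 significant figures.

4.96e-06

At s = jω = j1000:
zero (s+844): 844 + j1000 → |·| = √(844²+1000²) = √1712336 ≈ 1308.6, ∠ = arctan(1000/844) ≈ 49.84°
pole (s+100): 100 + j1000 → |·| = √(100²+1000²) = √1010000 ≈ 1005, ∠ = arctan(1000/100) ≈ 84.29°
pole (s+849): 849 + j1000 → |·| = √(849²+1000²) = √1720801 ≈ 1311.8, ∠ = arctan(1000/849) ≈ 49.67°
pole at origin: |s| = 1000, ∠ = 90.00° (in denominator)
|L| = 5 · 1308.6 / 1.3184e+09 ≈ 4.9628e-06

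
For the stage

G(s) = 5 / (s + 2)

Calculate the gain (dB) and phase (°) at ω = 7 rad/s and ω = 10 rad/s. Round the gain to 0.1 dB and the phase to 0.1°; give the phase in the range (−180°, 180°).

ω = 7: -3.3 dB, -74.1°; ω = 10: -6.2 dB, -78.7°

At s = jω = j7:
pole (s+2): 2 + j7 → |·| = √(2²+7²) = √53 ≈ 7.2801, ∠ = arctan(7/2) ≈ 74.05°
|G| = 5 / 7.2801 ≈ 0.6868
Gain = 20 log₁₀(0.6868) ≈ -3.26 dB
∠G = 0.00° − 74.05° = -74.05°

At s = jω = j10:
pole (s+2): 2 + j10 → |·| = √(2²+10²) = √104 ≈ 10.198, ∠ = arctan(10/2) ≈ 78.69°
|G| = 5 / 10.198 ≈ 0.49029
Gain = 20 log₁₀(0.49029) ≈ -6.19 dB
∠G = 0.00° − 78.69° = -78.69°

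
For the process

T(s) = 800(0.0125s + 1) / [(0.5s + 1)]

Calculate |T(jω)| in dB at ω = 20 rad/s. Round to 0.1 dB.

At ω = 20 rad/s:
zero (1 + j20·0.0125) = 1 + j0.25 → |·| ≈ 1.0308, ∠ ≈ 14.04°
pole (1 + j20·0.5) = 1 + j10 → |·| ≈ 10.05, ∠ ≈ 84.29°
|T| = 800 · 1.0308 / (10.05) ≈ 82.054
Gain = 20 log₁₀(82.054) ≈ 38.28 dB

38.3 dB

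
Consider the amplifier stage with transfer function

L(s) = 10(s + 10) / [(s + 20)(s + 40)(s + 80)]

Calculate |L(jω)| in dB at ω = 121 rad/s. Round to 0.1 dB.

-65.4 dB

At s = jω = j121:
zero (s+10): 10 + j121 → |·| = √(10²+121²) = √14741 ≈ 121.41, ∠ = arctan(121/10) ≈ 85.28°
pole (s+20): 20 + j121 → |·| = √(20²+121²) = √15041 ≈ 122.64, ∠ = arctan(121/20) ≈ 80.61°
pole (s+40): 40 + j121 → |·| = √(40²+121²) = √16241 ≈ 127.44, ∠ = arctan(121/40) ≈ 71.71°
pole (s+80): 80 + j121 → |·| = √(80²+121²) = √21041 ≈ 145.06, ∠ = arctan(121/80) ≈ 56.53°
|L| = 10 · 121.41 / 2.2672e+06 ≈ 0.00053551
Gain = 20 log₁₀(0.00053551) ≈ -65.42 dB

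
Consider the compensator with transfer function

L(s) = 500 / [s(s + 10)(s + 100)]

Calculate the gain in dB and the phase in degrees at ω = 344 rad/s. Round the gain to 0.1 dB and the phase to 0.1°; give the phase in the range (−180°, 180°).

At s = jω = j344:
pole (s+10): 10 + j344 → |·| = √(10²+344²) = √118436 ≈ 344.15, ∠ = arctan(344/10) ≈ 88.33°
pole (s+100): 100 + j344 → |·| = √(100²+344²) = √128336 ≈ 358.24, ∠ = arctan(344/100) ≈ 73.79°
pole at origin: |s| = 344, ∠ = 90.00° (in denominator)
|L| = 500 / 4.2411e+07 ≈ 1.1789e-05
Gain = 20 log₁₀(1.1789e-05) ≈ -98.57 dB
∠L = 0.00° − 252.12° = -252.12° ≡ 107.88° (principal value)

-98.6 dB, 107.9°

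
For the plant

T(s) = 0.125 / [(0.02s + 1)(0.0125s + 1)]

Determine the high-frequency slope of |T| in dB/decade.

-40 dB/decade

Each pole contributes −20 dB/decade at high frequency; each zero contributes +20 dB/decade.
Net: 0 zero(s) − 2 pole(s) → -40 dB/decade.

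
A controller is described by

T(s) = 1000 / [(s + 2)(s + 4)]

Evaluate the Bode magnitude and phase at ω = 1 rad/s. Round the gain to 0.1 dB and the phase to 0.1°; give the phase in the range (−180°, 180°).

At s = jω = j1:
pole (s+2): 2 + j1 → |·| = √(2²+1²) = √5 ≈ 2.2361, ∠ = arctan(1/2) ≈ 26.57°
pole (s+4): 4 + j1 → |·| = √(4²+1²) = √17 ≈ 4.1231, ∠ = arctan(1/4) ≈ 14.04°
|T| = 1000 / 9.2197 ≈ 108.46
Gain = 20 log₁₀(108.46) ≈ 40.71 dB
∠T = 0.00° − 40.61° = -40.61°

40.7 dB, -40.6°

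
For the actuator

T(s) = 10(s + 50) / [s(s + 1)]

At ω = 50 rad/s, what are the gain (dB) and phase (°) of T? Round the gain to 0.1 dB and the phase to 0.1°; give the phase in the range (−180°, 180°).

At s = jω = j50:
zero (s+50): 50 + j50 → |·| = √(50²+50²) = √5000 ≈ 70.711, ∠ = arctan(50/50) ≈ 45.00°
pole (s+1): 1 + j50 → |·| = √(1²+50²) = √2501 ≈ 50.01, ∠ = arctan(50/1) ≈ 88.85°
pole at origin: |s| = 50, ∠ = 90.00° (in denominator)
|T| = 10 · 70.711 / 2500.5 ≈ 0.28279
Gain = 20 log₁₀(0.28279) ≈ -10.97 dB
∠T = 45.00° − 178.85° = -133.85°

-11.0 dB, -133.9°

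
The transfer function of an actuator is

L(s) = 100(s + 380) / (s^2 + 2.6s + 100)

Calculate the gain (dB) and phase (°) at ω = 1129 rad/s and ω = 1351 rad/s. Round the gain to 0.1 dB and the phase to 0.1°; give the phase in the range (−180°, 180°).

At s = jω = j1129:
zero (s+380): 380 + j1129 → |·| = √(380²+1129²) = √1419041 ≈ 1191.2, ∠ = arctan(1129/380) ≈ 71.40°
quadratic: (j1129)² + 2.6·j1129 + 100 = -1274541 + j2935.4 → |·| ≈ 1.2745e+06, ∠ ≈ 179.87°
|L| = 100 · 1191.2 / 1.2745e+06 ≈ 0.093464
Gain = 20 log₁₀(0.093464) ≈ -20.59 dB
∠L = 71.40° − 179.87° = -108.47°

At s = jω = j1351:
zero (s+380): 380 + j1351 → |·| = √(380²+1351²) = √1969601 ≈ 1403.4, ∠ = arctan(1351/380) ≈ 74.29°
quadratic: (j1351)² + 2.6·j1351 + 100 = -1825101 + j3512.6 → |·| ≈ 1.8251e+06, ∠ ≈ 179.89°
|L| = 100 · 1403.4 / 1.8251e+06 ≈ 0.076894
Gain = 20 log₁₀(0.076894) ≈ -22.28 dB
∠L = 74.29° − 179.89° = -105.60°

ω = 1129: -20.6 dB, -108.5°; ω = 1351: -22.3 dB, -105.6°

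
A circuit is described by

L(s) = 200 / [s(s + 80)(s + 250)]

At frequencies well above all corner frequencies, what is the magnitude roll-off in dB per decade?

-60 dB/decade

Each pole contributes −20 dB/decade at high frequency; each zero contributes +20 dB/decade.
Net: 0 zero(s) − 3 pole(s) → -60 dB/decade.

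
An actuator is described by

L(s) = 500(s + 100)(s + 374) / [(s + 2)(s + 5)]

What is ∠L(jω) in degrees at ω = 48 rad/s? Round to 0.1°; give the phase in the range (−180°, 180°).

At s = jω = j48:
zero (s+100): 100 + j48 → |·| = √(100²+48²) = √12304 ≈ 110.92, ∠ = arctan(48/100) ≈ 25.64°
zero (s+374): 374 + j48 → |·| = √(374²+48²) = √142180 ≈ 377.07, ∠ = arctan(48/374) ≈ 7.31°
pole (s+2): 2 + j48 → |·| = √(2²+48²) = √2308 ≈ 48.042, ∠ = arctan(48/2) ≈ 87.61°
pole (s+5): 5 + j48 → |·| = √(5²+48²) = √2329 ≈ 48.26, ∠ = arctan(48/5) ≈ 84.05°
∠L = 32.95° − 171.66° = -138.71°

-138.7°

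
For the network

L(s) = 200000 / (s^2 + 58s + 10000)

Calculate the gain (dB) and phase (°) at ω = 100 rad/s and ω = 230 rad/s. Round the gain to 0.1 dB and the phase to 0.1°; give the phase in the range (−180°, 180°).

At s = jω = j100:
quadratic: (j100)² + 58·j100 + 10000 = 0 + j5800 → |·| ≈ 5800, ∠ ≈ 90.00°
|L| = 200000 / 5800 ≈ 34.483
Gain = 20 log₁₀(34.483) ≈ 30.75 dB
∠L = 0.00° − 90.00° = -90.00°

At s = jω = j230:
quadratic: (j230)² + 58·j230 + 10000 = -42900 + j13340 → |·| ≈ 44926, ∠ ≈ 162.73°
|L| = 200000 / 44926 ≈ 4.4518
Gain = 20 log₁₀(4.4518) ≈ 12.97 dB
∠L = 0.00° − 162.73° = -162.73°

ω = 100: 30.8 dB, -90.0°; ω = 230: 13.0 dB, -162.7°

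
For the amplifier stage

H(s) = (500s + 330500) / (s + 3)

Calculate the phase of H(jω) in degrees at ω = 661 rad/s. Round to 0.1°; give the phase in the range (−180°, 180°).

-44.7°

Substitute s = j661:
Numerator: 500(j661) + 330500 = 330500 + j330500
Denominator: (j661) + 3 = 3 + j661
|N| = √(330500² + 330500²) ≈ 4.674e+05, ∠N ≈ 45.00°
|D| = √(3² + 661²) ≈ 661.01, ∠D ≈ 89.74°
∠H = 45.00° − 89.74° = -44.74°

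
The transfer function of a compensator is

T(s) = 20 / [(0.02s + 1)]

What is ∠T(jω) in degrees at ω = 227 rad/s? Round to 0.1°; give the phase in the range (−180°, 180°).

-77.6°

At ω = 227 rad/s:
pole (1 + j227·0.02) = 1 + j4.54 → |·| ≈ 4.6488, ∠ ≈ 77.58°
∠T = (0°) − (77.58°) = -77.58°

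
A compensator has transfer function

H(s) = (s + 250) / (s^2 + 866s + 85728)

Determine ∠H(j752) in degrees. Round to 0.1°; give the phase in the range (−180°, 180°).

-54.8°

Substitute s = j752:
Numerator: (j752) + 250 = 250 + j752
Denominator: (j752)^2 + 866(j752) + 85728 = -479776 + j651232
|N| = √(250² + 752²) ≈ 792.47, ∠N ≈ 71.61°
|D| = √(479776² + 651232²) ≈ 8.0888e+05, ∠D ≈ 126.38°
∠H = 71.61° − 126.38° = -54.77°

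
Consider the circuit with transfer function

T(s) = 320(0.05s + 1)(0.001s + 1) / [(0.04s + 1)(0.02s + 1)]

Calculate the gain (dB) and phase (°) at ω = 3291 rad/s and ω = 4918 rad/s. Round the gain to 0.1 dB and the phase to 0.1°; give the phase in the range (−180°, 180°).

ω = 3291: 26.4 dB, -15.9°; ω = 4918: 26.2 dB, -10.9°

At ω = 3291 rad/s:
zero (1 + j3291·0.05) = 1 + j164.55 → |·| ≈ 164.55, ∠ ≈ 89.65°
zero (1 + j3291·0.001) = 1 + j3.291 → |·| ≈ 3.4396, ∠ ≈ 73.10°
pole (1 + j3291·0.04) = 1 + j131.64 → |·| ≈ 131.64, ∠ ≈ 89.56°
pole (1 + j3291·0.02) = 1 + j65.82 → |·| ≈ 65.828, ∠ ≈ 89.13°
|T| = 320 · 164.55 · 3.4396 / (131.64 · 65.828) ≈ 20.901
Gain = 20 log₁₀(20.901) ≈ 26.40 dB
∠T = (89.65° + 73.10°) − (89.56° + 89.13°) = -15.94°

At ω = 4918 rad/s:
zero (1 + j4918·0.05) = 1 + j245.9 → |·| ≈ 245.9, ∠ ≈ 89.77°
zero (1 + j4918·0.001) = 1 + j4.918 → |·| ≈ 5.0186, ∠ ≈ 78.51°
pole (1 + j4918·0.04) = 1 + j196.72 → |·| ≈ 196.72, ∠ ≈ 89.71°
pole (1 + j4918·0.02) = 1 + j98.36 → |·| ≈ 98.365, ∠ ≈ 89.42°
|T| = 320 · 245.9 · 5.0186 / (196.72 · 98.365) ≈ 20.408
Gain = 20 log₁₀(20.408) ≈ 26.20 dB
∠T = (89.77° + 78.51°) − (89.71° + 89.42°) = -10.85°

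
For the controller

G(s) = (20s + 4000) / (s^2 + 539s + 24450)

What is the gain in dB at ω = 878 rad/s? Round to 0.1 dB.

Substitute s = j878:
Numerator: 20(j878) + 4000 = 4000 + j17560
Denominator: (j878)^2 + 539(j878) + 24450 = -746434 + j473242
|N| = √(4000² + 17560²) ≈ 18010, ∠N ≈ 77.17°
|D| = √(746434² + 473242²) ≈ 8.8381e+05, ∠D ≈ 147.63°
|G| = 18010 / 8.8381e+05 ≈ 0.020378
Gain = 20 log₁₀(0.020378) ≈ -33.82 dB

-33.8 dB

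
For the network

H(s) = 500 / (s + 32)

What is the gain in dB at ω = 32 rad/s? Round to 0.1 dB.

20.9 dB

Substitute s = j32:
Numerator: 500 = 500 + j0
Denominator: (j32) + 32 = 32 + j32
|N| = √(500² + 0²) ≈ 500, ∠N ≈ 0.00°
|D| = √(32² + 32²) ≈ 45.255, ∠D ≈ 45.00°
|H| = 500 / 45.255 ≈ 11.049
Gain = 20 log₁₀(11.049) ≈ 20.87 dB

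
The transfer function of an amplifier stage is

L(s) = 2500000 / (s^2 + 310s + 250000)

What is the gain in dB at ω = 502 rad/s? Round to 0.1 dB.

At s = jω = j502:
quadratic: (j502)² + 310·j502 + 250000 = -2004 + j155620 → |·| ≈ 1.5563e+05, ∠ ≈ 90.74°
|L| = 2500000 / 1.5563e+05 ≈ 16.064
Gain = 20 log₁₀(16.064) ≈ 24.12 dB

24.1 dB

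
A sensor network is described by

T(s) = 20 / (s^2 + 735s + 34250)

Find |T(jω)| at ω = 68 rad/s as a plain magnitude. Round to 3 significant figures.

Substitute s = j68:
Numerator: 20 = 20 + j0
Denominator: (j68)^2 + 735(j68) + 34250 = 29626 + j49980
|N| = √(20² + 0²) ≈ 20, ∠N ≈ 0.00°
|D| = √(29626² + 49980²) ≈ 58101, ∠D ≈ 59.34°
|T| = 20 / 58101 ≈ 0.00034423

0.000344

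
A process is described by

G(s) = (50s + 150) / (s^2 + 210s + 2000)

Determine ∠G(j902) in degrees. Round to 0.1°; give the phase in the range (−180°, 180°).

Substitute s = j902:
Numerator: 50(j902) + 150 = 150 + j45100
Denominator: (j902)^2 + 210(j902) + 2000 = -811604 + j189420
|N| = √(150² + 45100²) ≈ 45100, ∠N ≈ 89.81°
|D| = √(811604² + 189420²) ≈ 8.3342e+05, ∠D ≈ 166.86°
∠G = 89.81° − 166.86° = -77.05°

-77.1°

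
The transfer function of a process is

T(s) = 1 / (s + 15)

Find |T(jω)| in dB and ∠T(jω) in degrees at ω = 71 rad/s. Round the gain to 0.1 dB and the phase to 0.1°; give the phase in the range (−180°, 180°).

-37.2 dB, -78.1°

Substitute s = j71:
Numerator: 1 = 1 + j0
Denominator: (j71) + 15 = 15 + j71
|N| = √(1² + 0²) ≈ 1, ∠N ≈ 0.00°
|D| = √(15² + 71²) ≈ 72.567, ∠D ≈ 78.07°
|T| = 1 / 72.567 ≈ 0.01378
Gain = 20 log₁₀(0.01378) ≈ -37.22 dB
∠T = 0.00° − 78.07° = -78.07°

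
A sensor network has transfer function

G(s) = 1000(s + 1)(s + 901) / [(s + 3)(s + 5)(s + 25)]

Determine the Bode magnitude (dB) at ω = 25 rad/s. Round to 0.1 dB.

59.9 dB

At s = jω = j25:
zero (s+1): 1 + j25 → |·| = √(1²+25²) = √626 ≈ 25.02, ∠ = arctan(25/1) ≈ 87.71°
zero (s+901): 901 + j25 → |·| = √(901²+25²) = √812426 ≈ 901.35, ∠ = arctan(25/901) ≈ 1.59°
pole (s+3): 3 + j25 → |·| = √(3²+25²) = √634 ≈ 25.179, ∠ = arctan(25/3) ≈ 83.16°
pole (s+5): 5 + j25 → |·| = √(5²+25²) = √650 ≈ 25.495, ∠ = arctan(25/5) ≈ 78.69°
pole (s+25): 25 + j25 → |·| = √(25²+25²) = √1250 ≈ 35.355, ∠ = arctan(25/25) ≈ 45.00°
|G| = 1000 · 22552 / 22696 ≈ 993.66
Gain = 20 log₁₀(993.66) ≈ 59.94 dB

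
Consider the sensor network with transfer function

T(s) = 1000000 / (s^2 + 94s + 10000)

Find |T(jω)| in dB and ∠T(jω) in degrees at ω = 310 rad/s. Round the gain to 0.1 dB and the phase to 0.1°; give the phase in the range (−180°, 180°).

20.8 dB, -161.3°

At s = jω = j310:
quadratic: (j310)² + 94·j310 + 10000 = -86100 + j29140 → |·| ≈ 90897, ∠ ≈ 161.30°
|T| = 1000000 / 90897 ≈ 11.001
Gain = 20 log₁₀(11.001) ≈ 20.83 dB
∠T = 0.00° − 161.30° = -161.30°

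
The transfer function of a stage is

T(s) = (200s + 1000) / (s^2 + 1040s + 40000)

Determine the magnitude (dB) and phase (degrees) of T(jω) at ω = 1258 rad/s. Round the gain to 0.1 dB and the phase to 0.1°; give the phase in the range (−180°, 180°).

-18.1 dB, -49.9°

Substitute s = j1258:
Numerator: 200(j1258) + 1000 = 1000 + j251600
Denominator: (j1258)^2 + 1040(j1258) + 40000 = -1542564 + j1308320
|N| = √(1000² + 251600²) ≈ 2.516e+05, ∠N ≈ 89.77°
|D| = √(1542564² + 1308320²) ≈ 2.0227e+06, ∠D ≈ 139.70°
|T| = 2.516e+05 / 2.0227e+06 ≈ 0.12439
Gain = 20 log₁₀(0.12439) ≈ -18.10 dB
∠T = 89.77° − 139.70° = -49.93°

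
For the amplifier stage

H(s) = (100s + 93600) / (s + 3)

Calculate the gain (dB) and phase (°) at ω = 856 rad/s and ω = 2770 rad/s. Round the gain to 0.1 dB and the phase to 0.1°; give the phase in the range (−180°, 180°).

Substitute s = j856:
Numerator: 100(j856) + 93600 = 93600 + j85600
Denominator: (j856) + 3 = 3 + j856
|N| = √(93600² + 85600²) ≈ 1.2684e+05, ∠N ≈ 42.44°
|D| = √(3² + 856²) ≈ 856.01, ∠D ≈ 89.80°
|H| = 1.2684e+05 / 856.01 ≈ 148.18
Gain = 20 log₁₀(148.18) ≈ 43.42 dB
∠H = 42.44° − 89.80° = -47.36°

Substitute s = j2770:
Numerator: 100(j2770) + 93600 = 93600 + j277000
Denominator: (j2770) + 3 = 3 + j2770
|N| = √(93600² + 277000²) ≈ 2.9239e+05, ∠N ≈ 71.33°
|D| = √(3² + 2770²) ≈ 2770, ∠D ≈ 89.94°
|H| = 2.9239e+05 / 2770 ≈ 105.56
Gain = 20 log₁₀(105.56) ≈ 40.47 dB
∠H = 71.33° − 89.94° = -18.61°

ω = 856: 43.4 dB, -47.4°; ω = 2770: 40.5 dB, -18.6°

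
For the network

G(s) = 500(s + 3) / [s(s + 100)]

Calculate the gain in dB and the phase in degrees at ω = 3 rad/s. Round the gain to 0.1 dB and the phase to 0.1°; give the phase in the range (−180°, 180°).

At s = jω = j3:
zero (s+3): 3 + j3 → |·| = √(3²+3²) = √18 ≈ 4.2426, ∠ = arctan(3/3) ≈ 45.00°
pole (s+100): 100 + j3 → |·| = √(100²+3²) = √10009 ≈ 100.04, ∠ = arctan(3/100) ≈ 1.72°
pole at origin: |s| = 3, ∠ = 90.00° (in denominator)
|G| = 500 · 4.2426 / 300.12 ≈ 7.0682
Gain = 20 log₁₀(7.0682) ≈ 16.99 dB
∠G = 45.00° − 91.72° = -46.72°

17.0 dB, -46.7°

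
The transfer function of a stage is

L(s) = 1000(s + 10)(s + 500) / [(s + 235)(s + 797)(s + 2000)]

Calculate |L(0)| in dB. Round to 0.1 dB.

-37.5 dB

L(0) = 1000·10·500 / (235·797·2000) ≈ 0.013348
20 log₁₀(0.013348) ≈ -37.49 dB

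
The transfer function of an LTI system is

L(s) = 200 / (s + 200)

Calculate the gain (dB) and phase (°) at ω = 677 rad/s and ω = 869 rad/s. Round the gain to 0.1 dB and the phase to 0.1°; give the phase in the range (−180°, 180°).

ω = 677: -11.0 dB, -73.5°; ω = 869: -13.0 dB, -77.0°

Substitute s = j677:
Numerator: 200 = 200 + j0
Denominator: (j677) + 200 = 200 + j677
|N| = √(200² + 0²) ≈ 200, ∠N ≈ 0.00°
|D| = √(200² + 677²) ≈ 705.92, ∠D ≈ 73.54°
|L| = 200 / 705.92 ≈ 0.28332
Gain = 20 log₁₀(0.28332) ≈ -10.95 dB
∠L = 0.00° − 73.54° = -73.54°

Substitute s = j869:
Numerator: 200 = 200 + j0
Denominator: (j869) + 200 = 200 + j869
|N| = √(200² + 0²) ≈ 200, ∠N ≈ 0.00°
|D| = √(200² + 869²) ≈ 891.72, ∠D ≈ 77.04°
|L| = 200 / 891.72 ≈ 0.22429
Gain = 20 log₁₀(0.22429) ≈ -12.98 dB
∠L = 0.00° − 77.04° = -77.04°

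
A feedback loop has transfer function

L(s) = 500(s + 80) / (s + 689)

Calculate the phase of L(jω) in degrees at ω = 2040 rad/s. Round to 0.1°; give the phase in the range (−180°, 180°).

16.4°

At s = jω = j2040:
zero (s+80): 80 + j2040 → |·| = √(80²+2040²) = √4168000 ≈ 2041.6, ∠ = arctan(2040/80) ≈ 87.75°
pole (s+689): 689 + j2040 → |·| = √(689²+2040²) = √4636321 ≈ 2153.2, ∠ = arctan(2040/689) ≈ 71.34°
∠L = 87.75° − 71.34° = 16.41°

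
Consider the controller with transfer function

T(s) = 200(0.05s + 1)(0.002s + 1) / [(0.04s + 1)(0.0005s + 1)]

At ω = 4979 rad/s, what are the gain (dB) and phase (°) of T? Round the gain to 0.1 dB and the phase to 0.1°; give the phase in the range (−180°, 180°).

59.4 dB, 16.2°

At ω = 4979 rad/s:
zero (1 + j4979·0.05) = 1 + j248.95 → |·| ≈ 248.95, ∠ ≈ 89.77°
zero (1 + j4979·0.002) = 1 + j9.958 → |·| ≈ 10.008, ∠ ≈ 84.27°
pole (1 + j4979·0.04) = 1 + j199.16 → |·| ≈ 199.16, ∠ ≈ 89.71°
pole (1 + j4979·0.0005) = 1 + j2.4895 → |·| ≈ 2.6828, ∠ ≈ 68.12°
|T| = 200 · 248.95 · 10.008 / (199.16 · 2.6828) ≈ 932.61
Gain = 20 log₁₀(932.61) ≈ 59.39 dB
∠T = (89.77° + 84.27°) − (89.71° + 68.12°) = 16.21°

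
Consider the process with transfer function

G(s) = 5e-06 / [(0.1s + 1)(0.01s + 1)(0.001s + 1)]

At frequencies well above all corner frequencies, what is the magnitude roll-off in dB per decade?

Each pole contributes −20 dB/decade at high frequency; each zero contributes +20 dB/decade.
Net: 0 zero(s) − 3 pole(s) → -60 dB/decade.

-60 dB/decade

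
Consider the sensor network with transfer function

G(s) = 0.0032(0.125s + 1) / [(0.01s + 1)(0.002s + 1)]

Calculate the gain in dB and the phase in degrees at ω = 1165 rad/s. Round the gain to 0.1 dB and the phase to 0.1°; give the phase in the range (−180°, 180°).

-36.1 dB, -62.3°

At ω = 1165 rad/s:
zero (1 + j1165·0.125) = 1 + j145.625 → |·| ≈ 145.63, ∠ ≈ 89.61°
pole (1 + j1165·0.01) = 1 + j11.65 → |·| ≈ 11.693, ∠ ≈ 85.09°
pole (1 + j1165·0.002) = 1 + j2.33 → |·| ≈ 2.5355, ∠ ≈ 66.77°
|G| = 0.0032 · 145.63 / (11.693 · 2.5355) ≈ 0.015719
Gain = 20 log₁₀(0.015719) ≈ -36.07 dB
∠G = (89.61°) − (85.09° + 66.77°) = -62.25°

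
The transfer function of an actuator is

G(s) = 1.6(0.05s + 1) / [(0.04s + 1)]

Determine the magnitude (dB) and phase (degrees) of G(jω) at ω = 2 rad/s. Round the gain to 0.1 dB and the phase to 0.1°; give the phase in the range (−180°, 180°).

4.1 dB, 1.1°

At ω = 2 rad/s:
zero (1 + j2·0.05) = 1 + j0.1 → |·| ≈ 1.005, ∠ ≈ 5.71°
pole (1 + j2·0.04) = 1 + j0.08 → |·| ≈ 1.0032, ∠ ≈ 4.57°
|G| = 1.6 · 1.005 / (1.0032) ≈ 1.6029
Gain = 20 log₁₀(1.6029) ≈ 4.10 dB
∠G = (5.71°) − (4.57°) = 1.14°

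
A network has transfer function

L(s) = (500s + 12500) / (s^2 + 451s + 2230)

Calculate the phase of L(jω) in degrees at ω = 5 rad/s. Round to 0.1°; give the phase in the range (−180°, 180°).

Substitute s = j5:
Numerator: 500(j5) + 12500 = 12500 + j2500
Denominator: (j5)^2 + 451(j5) + 2230 = 2205 + j2255
|N| = √(12500² + 2500²) ≈ 12748, ∠N ≈ 11.31°
|D| = √(2205² + 2255²) ≈ 3153.9, ∠D ≈ 45.64°
∠L = 11.31° − 45.64° = -34.33°

-34.3°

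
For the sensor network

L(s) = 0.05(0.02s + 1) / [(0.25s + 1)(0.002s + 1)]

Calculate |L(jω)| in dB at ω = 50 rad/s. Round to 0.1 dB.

-45.0 dB

At ω = 50 rad/s:
zero (1 + j50·0.02) = 1 + j1 → |·| ≈ 1.4142, ∠ ≈ 45.00°
pole (1 + j50·0.25) = 1 + j12.5 → |·| ≈ 12.54, ∠ ≈ 85.43°
pole (1 + j50·0.002) = 1 + j0.1 → |·| ≈ 1.005, ∠ ≈ 5.71°
|L| = 0.05 · 1.4142 / (12.54 · 1.005) ≈ 0.0056107
Gain = 20 log₁₀(0.0056107) ≈ -45.02 dB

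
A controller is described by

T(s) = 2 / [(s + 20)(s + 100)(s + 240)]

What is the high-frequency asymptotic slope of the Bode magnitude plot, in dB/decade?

Each pole contributes −20 dB/decade at high frequency; each zero contributes +20 dB/decade.
Net: 0 zero(s) − 3 pole(s) → -60 dB/decade.

-60 dB/decade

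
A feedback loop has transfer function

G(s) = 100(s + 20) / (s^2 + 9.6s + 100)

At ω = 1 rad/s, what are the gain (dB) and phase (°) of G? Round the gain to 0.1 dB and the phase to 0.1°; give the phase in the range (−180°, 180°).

At s = jω = j1:
zero (s+20): 20 + j1 → |·| = √(20²+1²) = √401 ≈ 20.025, ∠ = arctan(1/20) ≈ 2.86°
quadratic: (j1)² + 9.6·j1 + 100 = 99 + j9.6 → |·| ≈ 99.464, ∠ ≈ 5.54°
|G| = 100 · 20.025 / 99.464 ≈ 20.133
Gain = 20 log₁₀(20.133) ≈ 26.08 dB
∠G = 2.86° − 5.54° = -2.68°

26.1 dB, -2.7°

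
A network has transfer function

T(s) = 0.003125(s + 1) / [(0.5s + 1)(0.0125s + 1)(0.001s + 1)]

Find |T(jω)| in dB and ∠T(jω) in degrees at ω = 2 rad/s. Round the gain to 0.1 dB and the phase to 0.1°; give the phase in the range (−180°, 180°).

-46.1 dB, 16.9°

At ω = 2 rad/s:
zero (1 + j2·1) = 1 + j2 → |·| ≈ 2.2361, ∠ ≈ 63.43°
pole (1 + j2·0.5) = 1 + j1 → |·| ≈ 1.4142, ∠ ≈ 45.00°
pole (1 + j2·0.0125) = 1 + j0.025 → |·| ≈ 1.0003, ∠ ≈ 1.43°
pole (1 + j2·0.001) = 1 + j0.002 → |·| ≈ 1, ∠ ≈ 0.11°
|T| = 0.003125 · 2.2361 / (1.4142 · 1.0003 · 1) ≈ 0.0049397
Gain = 20 log₁₀(0.0049397) ≈ -46.13 dB
∠T = (63.43°) − (45.00° + 1.43° + 0.11°) = 16.89°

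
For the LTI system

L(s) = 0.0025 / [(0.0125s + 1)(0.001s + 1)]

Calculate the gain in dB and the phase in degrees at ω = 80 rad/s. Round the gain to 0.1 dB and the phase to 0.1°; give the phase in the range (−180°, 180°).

-55.1 dB, -49.6°

At ω = 80 rad/s:
pole (1 + j80·0.0125) = 1 + j1 → |·| ≈ 1.4142, ∠ ≈ 45.00°
pole (1 + j80·0.001) = 1 + j0.08 → |·| ≈ 1.0032, ∠ ≈ 4.57°
|L| = 0.0025 · 1 / (1.4142 · 1.0032) ≈ 0.0017621
Gain = 20 log₁₀(0.0017621) ≈ -55.08 dB
∠L = (0°) − (45.00° + 4.57°) = -49.57°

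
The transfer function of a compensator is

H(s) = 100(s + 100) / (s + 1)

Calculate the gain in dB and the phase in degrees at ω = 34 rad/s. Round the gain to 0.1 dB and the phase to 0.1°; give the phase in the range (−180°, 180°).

At s = jω = j34:
zero (s+100): 100 + j34 → |·| = √(100²+34²) = √11156 ≈ 105.62, ∠ = arctan(34/100) ≈ 18.78°
pole (s+1): 1 + j34 → |·| = √(1²+34²) = √1157 ≈ 34.015, ∠ = arctan(34/1) ≈ 88.32°
|H| = 100 · 105.62 / 34.015 ≈ 310.51
Gain = 20 log₁₀(310.51) ≈ 49.84 dB
∠H = 18.78° − 88.32° = -69.54°

49.8 dB, -69.5°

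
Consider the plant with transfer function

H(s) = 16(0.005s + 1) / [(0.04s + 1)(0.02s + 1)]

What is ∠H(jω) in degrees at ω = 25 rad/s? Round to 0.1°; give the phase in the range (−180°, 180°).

-64.4°

At ω = 25 rad/s:
zero (1 + j25·0.005) = 1 + j0.125 → |·| ≈ 1.0078, ∠ ≈ 7.13°
pole (1 + j25·0.04) = 1 + j1 → |·| ≈ 1.4142, ∠ ≈ 45.00°
pole (1 + j25·0.02) = 1 + j0.5 → |·| ≈ 1.118, ∠ ≈ 26.57°
∠H = (7.13°) − (45.00° + 26.57°) = -64.44°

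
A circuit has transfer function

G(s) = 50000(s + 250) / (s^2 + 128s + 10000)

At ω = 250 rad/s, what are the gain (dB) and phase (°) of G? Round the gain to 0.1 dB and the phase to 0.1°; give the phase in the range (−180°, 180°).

At s = jω = j250:
zero (s+250): 250 + j250 → |·| = √(250²+250²) = √125000 ≈ 353.55, ∠ = arctan(250/250) ≈ 45.00°
quadratic: (j250)² + 128·j250 + 10000 = -52500 + j32000 → |·| ≈ 61484, ∠ ≈ 148.64°
|G| = 50000 · 353.55 / 61484 ≈ 287.51
Gain = 20 log₁₀(287.51) ≈ 49.17 dB
∠G = 45.00° − 148.64° = -103.64°

49.2 dB, -103.6°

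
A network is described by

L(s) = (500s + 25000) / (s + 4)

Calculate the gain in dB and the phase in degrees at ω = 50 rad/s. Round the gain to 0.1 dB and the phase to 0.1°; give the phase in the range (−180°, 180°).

57.0 dB, -40.4°

Substitute s = j50:
Numerator: 500(j50) + 25000 = 25000 + j25000
Denominator: (j50) + 4 = 4 + j50
|N| = √(25000² + 25000²) ≈ 35355, ∠N ≈ 45.00°
|D| = √(4² + 50²) ≈ 50.16, ∠D ≈ 85.43°
|L| = 35355 / 50.16 ≈ 704.84
Gain = 20 log₁₀(704.84) ≈ 56.96 dB
∠L = 45.00° − 85.43° = -40.43°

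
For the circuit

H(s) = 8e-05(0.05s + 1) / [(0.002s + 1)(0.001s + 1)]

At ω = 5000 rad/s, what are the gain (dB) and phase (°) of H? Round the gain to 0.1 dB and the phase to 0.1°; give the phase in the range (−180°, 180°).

-68.2 dB, -73.2°

At ω = 5000 rad/s:
zero (1 + j5000·0.05) = 1 + j250 → |·| ≈ 250, ∠ ≈ 89.77°
pole (1 + j5000·0.002) = 1 + j10 → |·| ≈ 10.05, ∠ ≈ 84.29°
pole (1 + j5000·0.001) = 1 + j5 → |·| ≈ 5.099, ∠ ≈ 78.69°
|H| = 8e-05 · 250 / (10.05 · 5.099) ≈ 0.00039028
Gain = 20 log₁₀(0.00039028) ≈ -68.17 dB
∠H = (89.77°) − (84.29° + 78.69°) = -73.21°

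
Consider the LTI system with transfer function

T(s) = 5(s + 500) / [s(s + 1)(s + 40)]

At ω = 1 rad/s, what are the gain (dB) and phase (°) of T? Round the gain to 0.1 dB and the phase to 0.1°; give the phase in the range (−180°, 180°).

At s = jω = j1:
zero (s+500): 500 + j1 → |·| = √(500²+1²) = √250001 ≈ 500, ∠ = arctan(1/500) ≈ 0.11°
pole (s+1): 1 + j1 → |·| = √(1²+1²) = √2 ≈ 1.4142, ∠ = arctan(1/1) ≈ 45.00°
pole (s+40): 40 + j1 → |·| = √(40²+1²) = √1601 ≈ 40.012, ∠ = arctan(1/40) ≈ 1.43°
pole at origin: |s| = 1, ∠ = 90.00° (in denominator)
|T| = 5 · 500 / 56.585 ≈ 44.181
Gain = 20 log₁₀(44.181) ≈ 32.90 dB
∠T = 0.11° − 136.43° = -136.32°

32.9 dB, -136.3°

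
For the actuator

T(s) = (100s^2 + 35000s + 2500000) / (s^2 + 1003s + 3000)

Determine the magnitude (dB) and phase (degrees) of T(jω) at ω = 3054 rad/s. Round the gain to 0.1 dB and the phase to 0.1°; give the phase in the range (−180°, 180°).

39.6 dB, 11.6°

Substitute s = j3054:
Numerator: 100(j3054)^2 + 35000(j3054) + 2500000 = -930191600 + j106890000
Denominator: (j3054)^2 + 1003(j3054) + 3000 = -9323916 + j3063162
|N| = √(930191600² + 106890000²) ≈ 9.3631e+08, ∠N ≈ 173.44°
|D| = √(9323916² + 3063162²) ≈ 9.8142e+06, ∠D ≈ 161.81°
|T| = 9.3631e+08 / 9.8142e+06 ≈ 95.404
Gain = 20 log₁₀(95.404) ≈ 39.59 dB
∠T = 173.44° − 161.81° = 11.63°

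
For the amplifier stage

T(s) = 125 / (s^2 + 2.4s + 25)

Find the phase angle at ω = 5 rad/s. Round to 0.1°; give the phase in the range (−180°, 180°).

At s = jω = j5:
quadratic: (j5)² + 2.4·j5 + 25 = 0 + j12 → |·| ≈ 12, ∠ ≈ 90.00°
∠T = 0.00° − 90.00° = -90.00°

-90.0°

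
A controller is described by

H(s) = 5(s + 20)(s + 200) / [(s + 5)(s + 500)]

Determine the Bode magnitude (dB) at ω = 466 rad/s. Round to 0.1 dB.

At s = jω = j466:
zero (s+20): 20 + j466 → |·| = √(20²+466²) = √217556 ≈ 466.43, ∠ = arctan(466/20) ≈ 87.54°
zero (s+200): 200 + j466 → |·| = √(200²+466²) = √257156 ≈ 507.11, ∠ = arctan(466/200) ≈ 66.77°
pole (s+5): 5 + j466 → |·| = √(5²+466²) = √217181 ≈ 466.03, ∠ = arctan(466/5) ≈ 89.39°
pole (s+500): 500 + j466 → |·| = √(500²+466²) = √467156 ≈ 683.49, ∠ = arctan(466/500) ≈ 42.98°
|H| = 5 · 2.3653e+05 / 3.1853e+05 ≈ 3.7128
Gain = 20 log₁₀(3.7128) ≈ 11.39 dB

11.4 dB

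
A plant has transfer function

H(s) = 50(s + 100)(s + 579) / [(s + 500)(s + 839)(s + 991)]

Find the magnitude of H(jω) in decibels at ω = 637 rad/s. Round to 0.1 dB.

At s = jω = j637:
zero (s+100): 100 + j637 → |·| = √(100²+637²) = √415769 ≈ 644.8, ∠ = arctan(637/100) ≈ 81.08°
zero (s+579): 579 + j637 → |·| = √(579²+637²) = √741010 ≈ 860.82, ∠ = arctan(637/579) ≈ 47.73°
pole (s+500): 500 + j637 → |·| = √(500²+637²) = √655769 ≈ 809.8, ∠ = arctan(637/500) ≈ 51.87°
pole (s+839): 839 + j637 → |·| = √(839²+637²) = √1109690 ≈ 1053.4, ∠ = arctan(637/839) ≈ 37.21°
pole (s+991): 991 + j637 → |·| = √(991²+637²) = √1387850 ≈ 1178.1, ∠ = arctan(637/991) ≈ 32.73°
|H| = 50 · 5.5506e+05 / 1.005e+09 ≈ 0.027615
Gain = 20 log₁₀(0.027615) ≈ -31.18 dB

-31.2 dB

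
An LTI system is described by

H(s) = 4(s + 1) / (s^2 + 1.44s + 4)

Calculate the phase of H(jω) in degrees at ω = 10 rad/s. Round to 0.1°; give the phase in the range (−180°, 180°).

-87.2°

At s = jω = j10:
zero (s+1): 1 + j10 → |·| = √(1²+10²) = √101 ≈ 10.05, ∠ = arctan(10/1) ≈ 84.29°
quadratic: (j10)² + 1.44·j10 + 4 = -96 + j14.4 → |·| ≈ 97.074, ∠ ≈ 171.47°
∠H = 84.29° − 171.47° = -87.18°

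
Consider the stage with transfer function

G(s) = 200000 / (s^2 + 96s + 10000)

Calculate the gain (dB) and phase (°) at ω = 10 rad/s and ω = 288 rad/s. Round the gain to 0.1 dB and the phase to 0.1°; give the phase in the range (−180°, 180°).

ω = 10: 26.1 dB, -5.5°; ω = 288: 8.2 dB, -159.2°

At s = jω = j10:
quadratic: (j10)² + 96·j10 + 10000 = 9900 + j960 → |·| ≈ 9946.4, ∠ ≈ 5.54°
|G| = 200000 / 9946.4 ≈ 20.108
Gain = 20 log₁₀(20.108) ≈ 26.07 dB
∠G = 0.00° − 5.54° = -5.54°

At s = jω = j288:
quadratic: (j288)² + 96·j288 + 10000 = -72944 + j27648 → |·| ≈ 78008, ∠ ≈ 159.24°
|G| = 200000 / 78008 ≈ 2.5638
Gain = 20 log₁₀(2.5638) ≈ 8.18 dB
∠G = 0.00° − 159.24° = -159.24°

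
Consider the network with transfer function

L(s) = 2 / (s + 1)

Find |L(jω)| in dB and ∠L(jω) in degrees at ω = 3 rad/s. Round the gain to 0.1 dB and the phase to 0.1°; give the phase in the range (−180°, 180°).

At s = jω = j3:
pole (s+1): 1 + j3 → |·| = √(1²+3²) = √10 ≈ 3.1623, ∠ = arctan(3/1) ≈ 71.57°
|L| = 2 / 3.1623 ≈ 0.63245
Gain = 20 log₁₀(0.63245) ≈ -3.98 dB
∠L = 0.00° − 71.57° = -71.57°

-4.0 dB, -71.6°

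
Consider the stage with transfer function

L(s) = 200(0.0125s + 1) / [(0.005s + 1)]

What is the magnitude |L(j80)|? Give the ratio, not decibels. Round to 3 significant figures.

At ω = 80 rad/s:
zero (1 + j80·0.0125) = 1 + j1 → |·| ≈ 1.4142, ∠ ≈ 45.00°
pole (1 + j80·0.005) = 1 + j0.4 → |·| ≈ 1.077, ∠ ≈ 21.80°
|L| = 200 · 1.4142 / (1.077) ≈ 262.62

263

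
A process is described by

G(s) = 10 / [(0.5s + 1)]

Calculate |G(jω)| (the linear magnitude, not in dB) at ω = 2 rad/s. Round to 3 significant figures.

At ω = 2 rad/s:
pole (1 + j2·0.5) = 1 + j1 → |·| ≈ 1.4142, ∠ ≈ 45.00°
|G| = 10 · 1 / (1.4142) ≈ 7.0711

7.07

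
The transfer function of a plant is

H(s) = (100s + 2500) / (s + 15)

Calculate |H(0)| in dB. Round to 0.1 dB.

44.4 dB

H(0) = 2500 / 15 ≈ 166.67
20 log₁₀(166.67) ≈ 44.44 dB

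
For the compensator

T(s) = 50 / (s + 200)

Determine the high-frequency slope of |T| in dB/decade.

-20 dB/decade

Each pole contributes −20 dB/decade at high frequency; each zero contributes +20 dB/decade.
Net: 0 zero(s) − 1 pole(s) → -20 dB/decade.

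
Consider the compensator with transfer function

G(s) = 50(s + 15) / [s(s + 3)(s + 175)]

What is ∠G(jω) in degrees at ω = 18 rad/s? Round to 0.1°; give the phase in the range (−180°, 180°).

At s = jω = j18:
zero (s+15): 15 + j18 → |·| = √(15²+18²) = √549 ≈ 23.431, ∠ = arctan(18/15) ≈ 50.19°
pole (s+3): 3 + j18 → |·| = √(3²+18²) = √333 ≈ 18.248, ∠ = arctan(18/3) ≈ 80.54°
pole (s+175): 175 + j18 → |·| = √(175²+18²) = √30949 ≈ 175.92, ∠ = arctan(18/175) ≈ 5.87°
pole at origin: |s| = 18, ∠ = 90.00° (in denominator)
∠G = 50.19° − 176.41° = -126.22°

-126.2°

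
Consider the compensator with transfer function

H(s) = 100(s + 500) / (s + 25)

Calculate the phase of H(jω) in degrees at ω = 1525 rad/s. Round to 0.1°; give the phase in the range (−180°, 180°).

At s = jω = j1525:
zero (s+500): 500 + j1525 → |·| = √(500²+1525²) = √2575625 ≈ 1604.9, ∠ = arctan(1525/500) ≈ 71.85°
pole (s+25): 25 + j1525 → |·| = √(25²+1525²) = √2326250 ≈ 1525.2, ∠ = arctan(1525/25) ≈ 89.06°
∠H = 71.85° − 89.06° = -17.21°

-17.2°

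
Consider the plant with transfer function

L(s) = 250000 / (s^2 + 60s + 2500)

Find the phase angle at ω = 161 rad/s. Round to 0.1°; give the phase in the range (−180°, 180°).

-157.6°

At s = jω = j161:
quadratic: (j161)² + 60·j161 + 2500 = -23421 + j9660 → |·| ≈ 25335, ∠ ≈ 157.59°
∠L = 0.00° − 157.59° = -157.59°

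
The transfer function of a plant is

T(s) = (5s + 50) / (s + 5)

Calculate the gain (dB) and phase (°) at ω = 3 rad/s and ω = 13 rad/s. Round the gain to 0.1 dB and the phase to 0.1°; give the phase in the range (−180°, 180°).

Substitute s = j3:
Numerator: 5(j3) + 50 = 50 + j15
Denominator: (j3) + 5 = 5 + j3
|N| = √(50² + 15²) ≈ 52.202, ∠N ≈ 16.70°
|D| = √(5² + 3²) ≈ 5.831, ∠D ≈ 30.96°
|T| = 52.202 / 5.831 ≈ 8.9525
Gain = 20 log₁₀(8.9525) ≈ 19.04 dB
∠T = 16.70° − 30.96° = -14.26°

Substitute s = j13:
Numerator: 5(j13) + 50 = 50 + j65
Denominator: (j13) + 5 = 5 + j13
|N| = √(50² + 65²) ≈ 82.006, ∠N ≈ 52.43°
|D| = √(5² + 13²) ≈ 13.928, ∠D ≈ 68.96°
|T| = 82.006 / 13.928 ≈ 5.8879
Gain = 20 log₁₀(5.8879) ≈ 15.40 dB
∠T = 52.43° − 68.96° = -16.53°

ω = 3: 19.0 dB, -14.3°; ω = 13: 15.4 dB, -16.5°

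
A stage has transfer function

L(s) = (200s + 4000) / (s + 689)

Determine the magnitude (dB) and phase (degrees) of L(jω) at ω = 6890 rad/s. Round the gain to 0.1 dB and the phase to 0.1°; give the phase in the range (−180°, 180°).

46.0 dB, 5.5°

Substitute s = j6890:
Numerator: 200(j6890) + 4000 = 4000 + j1378000
Denominator: (j6890) + 689 = 689 + j6890
|N| = √(4000² + 1378000²) ≈ 1.378e+06, ∠N ≈ 89.83°
|D| = √(689² + 6890²) ≈ 6924.4, ∠D ≈ 84.29°
|L| = 1.378e+06 / 6924.4 ≈ 199.01
Gain = 20 log₁₀(199.01) ≈ 45.98 dB
∠L = 89.83° − 84.29° = 5.54°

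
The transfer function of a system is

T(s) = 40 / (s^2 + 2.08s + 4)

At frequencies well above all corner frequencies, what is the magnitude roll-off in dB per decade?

-40 dB/decade

Each pole contributes −20 dB/decade at high frequency; each zero contributes +20 dB/decade.
Net: 0 zero(s) − 2 pole(s) → -40 dB/decade.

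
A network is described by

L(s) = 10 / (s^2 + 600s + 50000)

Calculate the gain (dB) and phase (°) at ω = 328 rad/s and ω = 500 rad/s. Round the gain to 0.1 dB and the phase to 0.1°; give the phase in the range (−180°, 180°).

ω = 328: -86.2 dB, -106.3°; ω = 500: -91.1 dB, -123.7°

Substitute s = j328:
Numerator: 10 = 10 + j0
Denominator: (j328)^2 + 600(j328) + 50000 = -57584 + j196800
|N| = √(10² + 0²) ≈ 10, ∠N ≈ 0.00°
|D| = √(57584² + 196800²) ≈ 2.0505e+05, ∠D ≈ 106.31°
|L| = 10 / 2.0505e+05 ≈ 4.8769e-05
Gain = 20 log₁₀(4.8769e-05) ≈ -86.24 dB
∠L = 0.00° − 106.31° = -106.31°

Substitute s = j500:
Numerator: 10 = 10 + j0
Denominator: (j500)^2 + 600(j500) + 50000 = -200000 + j300000
|N| = √(10² + 0²) ≈ 10, ∠N ≈ 0.00°
|D| = √(200000² + 300000²) ≈ 3.6056e+05, ∠D ≈ 123.69°
|L| = 10 / 3.6056e+05 ≈ 2.7735e-05
Gain = 20 log₁₀(2.7735e-05) ≈ -91.14 dB
∠L = 0.00° − 123.69° = -123.69°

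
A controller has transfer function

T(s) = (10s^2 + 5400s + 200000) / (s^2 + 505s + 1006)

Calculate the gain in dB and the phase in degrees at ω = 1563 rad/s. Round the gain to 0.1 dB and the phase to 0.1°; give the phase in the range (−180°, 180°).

Substitute s = j1563:
Numerator: 10(j1563)^2 + 5400(j1563) + 200000 = -24229690 + j8440200
Denominator: (j1563)^2 + 505(j1563) + 1006 = -2441963 + j789315
|N| = √(24229690² + 8440200²) ≈ 2.5658e+07, ∠N ≈ 160.79°
|D| = √(2441963² + 789315²) ≈ 2.5664e+06, ∠D ≈ 162.09°
|T| = 2.5658e+07 / 2.5664e+06 ≈ 9.9977
Gain = 20 log₁₀(9.9977) ≈ 20.00 dB
∠T = 160.79° − 162.09° = -1.30°

20.0 dB, -1.3°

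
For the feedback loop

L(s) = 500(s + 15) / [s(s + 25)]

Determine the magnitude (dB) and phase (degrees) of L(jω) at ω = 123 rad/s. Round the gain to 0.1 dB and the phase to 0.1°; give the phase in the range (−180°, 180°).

12.1 dB, -85.5°

At s = jω = j123:
zero (s+15): 15 + j123 → |·| = √(15²+123²) = √15354 ≈ 123.91, ∠ = arctan(123/15) ≈ 83.05°
pole (s+25): 25 + j123 → |·| = √(25²+123²) = √15754 ≈ 125.51, ∠ = arctan(123/25) ≈ 78.51°
pole at origin: |s| = 123, ∠ = 90.00° (in denominator)
|L| = 500 · 123.91 / 15438 ≈ 4.0131
Gain = 20 log₁₀(4.0131) ≈ 12.07 dB
∠L = 83.05° − 168.51° = -85.46°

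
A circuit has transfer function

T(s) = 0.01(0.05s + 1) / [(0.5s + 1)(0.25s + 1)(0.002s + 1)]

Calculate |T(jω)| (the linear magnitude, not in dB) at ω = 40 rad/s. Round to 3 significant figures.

0.000111

At ω = 40 rad/s:
zero (1 + j40·0.05) = 1 + j2 → |·| ≈ 2.2361, ∠ ≈ 63.43°
pole (1 + j40·0.5) = 1 + j20 → |·| ≈ 20.025, ∠ ≈ 87.14°
pole (1 + j40·0.25) = 1 + j10 → |·| ≈ 10.05, ∠ ≈ 84.29°
pole (1 + j40·0.002) = 1 + j0.08 → |·| ≈ 1.0032, ∠ ≈ 4.57°
|T| = 0.01 · 2.2361 / (20.025 · 10.05 · 1.0032) ≈ 0.00011076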